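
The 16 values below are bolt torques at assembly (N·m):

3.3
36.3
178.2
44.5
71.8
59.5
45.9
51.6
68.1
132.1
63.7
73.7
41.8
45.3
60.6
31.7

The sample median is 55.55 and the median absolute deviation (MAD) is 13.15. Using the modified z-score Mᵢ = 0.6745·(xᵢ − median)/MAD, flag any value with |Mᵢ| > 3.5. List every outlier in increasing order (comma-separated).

132.1, 178.2

|Mᵢ| > 3.5 ⇔ |xᵢ − 55.55| > 3.5·13.15/0.6745 = 68.24.
So outliers lie outside [-12.69, 123.79].
132.1: M = 3.93 → outlier.
178.2: M = 6.29 → outlier.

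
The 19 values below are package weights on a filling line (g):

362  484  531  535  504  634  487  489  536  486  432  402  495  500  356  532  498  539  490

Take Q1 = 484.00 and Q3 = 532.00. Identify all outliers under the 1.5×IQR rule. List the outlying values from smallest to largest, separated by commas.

IQR = Q3 − Q1 = 532.00 − 484.00 = 48.00.
Lower fence = Q1 − 1.5·IQR = 484.00 − 72.00 = 412.00.
Upper fence = Q3 + 1.5·IQR = 532.00 + 72.00 = 604.00.
356 < 412.00 → outlier.
362 < 412.00 → outlier.
402 < 412.00 → outlier.
634 > 604.00 → outlier.
All remaining values lie within [412.00, 604.00].

356, 362, 402, 634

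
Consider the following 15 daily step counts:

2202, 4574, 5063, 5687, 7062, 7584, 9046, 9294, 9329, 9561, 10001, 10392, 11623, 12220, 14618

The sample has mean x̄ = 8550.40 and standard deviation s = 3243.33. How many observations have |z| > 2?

0

Cutoffs: x̄ ± 2s = [2063.74, 15037.06].
Every value lies within the cutoffs.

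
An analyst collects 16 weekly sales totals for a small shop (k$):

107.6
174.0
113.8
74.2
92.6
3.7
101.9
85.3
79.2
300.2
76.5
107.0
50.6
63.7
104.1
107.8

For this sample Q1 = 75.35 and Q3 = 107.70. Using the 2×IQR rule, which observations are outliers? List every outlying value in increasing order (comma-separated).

3.7, 174.0, 300.2

IQR = Q3 − Q1 = 107.70 − 75.35 = 32.35.
Lower fence = Q1 − 2·IQR = 75.35 − 64.70 = 10.65.
Upper fence = Q3 + 2·IQR = 107.70 + 64.70 = 172.40.
3.7 < 10.65 → outlier.
174.0 > 172.40 → outlier.
300.2 > 172.40 → outlier.
All remaining values lie within [10.65, 172.40].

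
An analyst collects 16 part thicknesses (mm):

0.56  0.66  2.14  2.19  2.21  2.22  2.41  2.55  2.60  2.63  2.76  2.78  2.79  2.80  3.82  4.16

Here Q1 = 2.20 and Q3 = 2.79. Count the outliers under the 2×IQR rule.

3

IQR = 0.59; fences at 2.20 − 1.18 = 1.02 and 2.79 + 1.18 = 3.97.
Outside the cutoffs: 0.56, 0.66, 4.16.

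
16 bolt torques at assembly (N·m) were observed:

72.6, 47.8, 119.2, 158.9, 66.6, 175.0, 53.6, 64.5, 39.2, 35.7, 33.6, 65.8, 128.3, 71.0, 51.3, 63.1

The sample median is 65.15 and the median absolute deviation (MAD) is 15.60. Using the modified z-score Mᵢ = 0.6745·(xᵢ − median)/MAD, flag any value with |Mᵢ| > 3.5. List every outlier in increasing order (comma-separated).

158.9, 175.0

|Mᵢ| > 3.5 ⇔ |xᵢ − 65.15| > 3.5·15.60/0.6745 = 80.95.
So outliers lie outside [-15.80, 146.10].
158.9: M = 4.05 → outlier.
175.0: M = 4.75 → outlier.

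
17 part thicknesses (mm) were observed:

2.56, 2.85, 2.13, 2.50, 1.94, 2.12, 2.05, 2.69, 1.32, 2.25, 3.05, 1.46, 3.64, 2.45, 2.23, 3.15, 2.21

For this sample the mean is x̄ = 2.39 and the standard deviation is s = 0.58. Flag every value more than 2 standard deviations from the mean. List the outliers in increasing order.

Cutoffs at x̄ ± 2s: 2.39 ± 2·0.58 = [1.23, 3.55].
3.64: z = 2.16, |z| > 2 → outlier.
Every other value lies within [1.23, 3.55].

3.64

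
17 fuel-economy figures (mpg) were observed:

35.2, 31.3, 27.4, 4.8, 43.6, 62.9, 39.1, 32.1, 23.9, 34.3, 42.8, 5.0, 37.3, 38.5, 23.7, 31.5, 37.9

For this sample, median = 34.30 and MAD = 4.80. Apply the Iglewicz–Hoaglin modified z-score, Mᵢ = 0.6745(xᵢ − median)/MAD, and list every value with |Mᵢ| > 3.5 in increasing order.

|Mᵢ| > 3.5 ⇔ |xᵢ − 34.30| > 3.5·4.80/0.6745 = 24.91.
So outliers lie outside [9.39, 59.21].
4.8: M = -4.15 → outlier.
5.0: M = -4.12 → outlier.
62.9: M = 4.02 → outlier.

4.8, 5.0, 62.9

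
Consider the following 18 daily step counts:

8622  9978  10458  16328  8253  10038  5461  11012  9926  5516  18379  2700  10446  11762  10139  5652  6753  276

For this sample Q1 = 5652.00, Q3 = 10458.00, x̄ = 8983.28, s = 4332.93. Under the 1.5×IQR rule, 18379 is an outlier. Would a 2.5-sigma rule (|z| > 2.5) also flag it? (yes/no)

no

z = (18379 − 8983.28) / 4332.93 = 2.17.
|z| = 2.17 ≤ 2.5.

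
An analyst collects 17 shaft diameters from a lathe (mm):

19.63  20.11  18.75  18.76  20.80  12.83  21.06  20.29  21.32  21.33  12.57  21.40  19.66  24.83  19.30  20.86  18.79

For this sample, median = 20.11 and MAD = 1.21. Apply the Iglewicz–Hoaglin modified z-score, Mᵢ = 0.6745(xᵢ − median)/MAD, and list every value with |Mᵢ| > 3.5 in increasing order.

|Mᵢ| > 3.5 ⇔ |xᵢ − 20.11| > 3.5·1.21/0.6745 = 6.28.
So outliers lie outside [13.83, 26.39].
12.57: M = -4.20 → outlier.
12.83: M = -4.06 → outlier.

12.57, 12.83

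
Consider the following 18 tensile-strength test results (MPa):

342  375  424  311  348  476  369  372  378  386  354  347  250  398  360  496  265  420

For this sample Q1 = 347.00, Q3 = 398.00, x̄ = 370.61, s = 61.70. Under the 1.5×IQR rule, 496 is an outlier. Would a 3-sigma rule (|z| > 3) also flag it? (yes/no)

no

z = (496 − 370.61) / 61.70 = 2.03.
|z| = 2.03 ≤ 3.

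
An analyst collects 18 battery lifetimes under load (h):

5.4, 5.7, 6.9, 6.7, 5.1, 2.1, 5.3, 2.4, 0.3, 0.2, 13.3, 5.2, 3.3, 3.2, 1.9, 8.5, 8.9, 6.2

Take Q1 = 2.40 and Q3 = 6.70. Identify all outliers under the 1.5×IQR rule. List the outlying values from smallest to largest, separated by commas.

13.3

IQR = Q3 − Q1 = 6.70 − 2.40 = 4.30.
Lower fence = Q1 − 1.5·IQR = 2.40 − 6.45 = -4.05.
Upper fence = Q3 + 1.5·IQR = 6.70 + 6.45 = 13.15.
13.3 > 13.15 → outlier.
All remaining values lie within [-4.05, 13.15].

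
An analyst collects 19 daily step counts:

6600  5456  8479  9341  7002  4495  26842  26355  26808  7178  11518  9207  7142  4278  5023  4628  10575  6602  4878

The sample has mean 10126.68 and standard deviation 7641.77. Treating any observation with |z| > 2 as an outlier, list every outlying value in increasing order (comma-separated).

26355, 26808, 26842

Cutoffs at x̄ ± 2s: 10126.68 ± 2·7641.77 = [-5156.86, 25410.22].
26355: z = 2.12, |z| > 2 → outlier.
26808: z = 2.18, |z| > 2 → outlier.
26842: z = 2.19, |z| > 2 → outlier.
Every other value lies within [-5156.86, 25410.22].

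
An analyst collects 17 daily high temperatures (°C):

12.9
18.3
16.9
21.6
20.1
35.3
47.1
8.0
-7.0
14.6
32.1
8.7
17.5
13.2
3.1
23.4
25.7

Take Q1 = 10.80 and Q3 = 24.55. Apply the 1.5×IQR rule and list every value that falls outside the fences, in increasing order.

IQR = Q3 − Q1 = 24.55 − 10.80 = 13.75.
Lower fence = Q1 − 1.5·IQR = 10.80 − 20.625 = -9.825.
Upper fence = Q3 + 1.5·IQR = 24.55 + 20.625 = 45.175.
47.1 > 45.175 → outlier.
All remaining values lie within [-9.825, 45.175].

47.1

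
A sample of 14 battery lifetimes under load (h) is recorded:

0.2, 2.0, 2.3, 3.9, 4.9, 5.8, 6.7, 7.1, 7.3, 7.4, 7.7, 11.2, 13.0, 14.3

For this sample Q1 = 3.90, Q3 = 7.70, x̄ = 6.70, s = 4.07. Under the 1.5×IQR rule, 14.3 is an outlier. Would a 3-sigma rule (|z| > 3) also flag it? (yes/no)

z = (14.3 − 6.70) / 4.07 = 1.87.
|z| = 1.87 ≤ 3.

no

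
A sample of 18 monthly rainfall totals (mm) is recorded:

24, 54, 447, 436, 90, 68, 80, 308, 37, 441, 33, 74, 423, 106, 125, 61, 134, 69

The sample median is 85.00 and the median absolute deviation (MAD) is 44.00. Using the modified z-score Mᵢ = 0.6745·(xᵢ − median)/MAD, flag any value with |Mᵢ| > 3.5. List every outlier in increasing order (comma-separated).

423, 436, 441, 447

|Mᵢ| > 3.5 ⇔ |xᵢ − 85.00| > 3.5·44.00/0.6745 = 228.32.
So outliers lie outside [-143.32, 313.32].
423: M = 5.18 → outlier.
436: M = 5.38 → outlier.
441: M = 5.46 → outlier.
447: M = 5.55 → outlier.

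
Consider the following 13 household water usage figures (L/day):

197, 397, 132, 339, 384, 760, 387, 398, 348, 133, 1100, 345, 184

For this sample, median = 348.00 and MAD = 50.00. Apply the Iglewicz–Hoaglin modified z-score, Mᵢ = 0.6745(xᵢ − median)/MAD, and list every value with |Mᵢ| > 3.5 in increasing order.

|Mᵢ| > 3.5 ⇔ |xᵢ − 348.00| > 3.5·50.00/0.6745 = 259.45.
So outliers lie outside [88.55, 607.45].
760: M = 5.56 → outlier.
1100: M = 10.14 → outlier.

760, 1100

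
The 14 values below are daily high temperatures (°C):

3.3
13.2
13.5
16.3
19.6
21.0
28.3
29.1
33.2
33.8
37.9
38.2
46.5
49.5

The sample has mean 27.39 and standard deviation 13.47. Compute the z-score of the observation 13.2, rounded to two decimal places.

-1.05

z = (13.2 − 27.39) / 13.47 = -1.05.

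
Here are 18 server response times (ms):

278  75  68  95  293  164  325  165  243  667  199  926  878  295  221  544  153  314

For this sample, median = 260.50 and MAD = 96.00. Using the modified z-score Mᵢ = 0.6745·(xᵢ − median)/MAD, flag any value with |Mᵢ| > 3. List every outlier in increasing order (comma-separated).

878, 926

|Mᵢ| > 3 ⇔ |xᵢ − 260.50| > 3·96.00/0.6745 = 426.98.
So outliers lie outside [-166.48, 687.48].
878: M = 4.34 → outlier.
926: M = 4.68 → outlier.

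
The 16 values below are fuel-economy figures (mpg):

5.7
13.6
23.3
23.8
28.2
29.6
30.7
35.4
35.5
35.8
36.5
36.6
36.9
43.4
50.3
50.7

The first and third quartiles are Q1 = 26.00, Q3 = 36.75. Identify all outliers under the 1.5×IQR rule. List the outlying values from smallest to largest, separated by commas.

IQR = Q3 − Q1 = 36.75 − 26.00 = 10.75.
Lower fence = Q1 − 1.5·IQR = 26.00 − 16.125 = 9.875.
Upper fence = Q3 + 1.5·IQR = 36.75 + 16.125 = 52.875.
5.7 < 9.875 → outlier.
All remaining values lie within [9.875, 52.875].

5.7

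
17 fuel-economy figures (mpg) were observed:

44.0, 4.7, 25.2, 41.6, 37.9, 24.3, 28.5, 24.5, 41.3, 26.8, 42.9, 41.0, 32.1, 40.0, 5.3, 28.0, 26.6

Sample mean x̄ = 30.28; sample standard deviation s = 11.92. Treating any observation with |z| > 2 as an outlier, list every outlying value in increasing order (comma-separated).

4.7, 5.3

Cutoffs at x̄ ± 2s: 30.28 ± 2·11.92 = [6.44, 54.12].
4.7: z = -2.15, |z| > 2 → outlier.
5.3: z = -2.10, |z| > 2 → outlier.
Every other value lies within [6.44, 54.12].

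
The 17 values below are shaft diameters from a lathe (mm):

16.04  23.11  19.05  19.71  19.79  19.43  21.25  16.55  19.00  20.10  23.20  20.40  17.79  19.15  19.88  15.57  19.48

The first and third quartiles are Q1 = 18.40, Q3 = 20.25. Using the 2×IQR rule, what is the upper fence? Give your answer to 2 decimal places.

IQR = Q3 − Q1 = 20.25 − 18.40 = 1.85.
Lower fence = Q1 − 2·IQR = 18.40 − 3.70 = 14.70.
Upper fence = Q3 + 2·IQR = 20.25 + 3.70 = 23.95.

23.95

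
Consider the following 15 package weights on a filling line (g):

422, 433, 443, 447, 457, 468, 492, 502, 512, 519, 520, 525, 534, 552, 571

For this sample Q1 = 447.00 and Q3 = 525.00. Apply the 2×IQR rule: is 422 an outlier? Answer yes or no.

IQR = Q3 − Q1 = 525.00 − 447.00 = 78.00.
Lower fence = Q1 − 2·IQR = 447.00 − 156.00 = 291.00.
Upper fence = Q3 + 2·IQR = 525.00 + 156.00 = 681.00.
422 lies within [291.00, 681.00].

no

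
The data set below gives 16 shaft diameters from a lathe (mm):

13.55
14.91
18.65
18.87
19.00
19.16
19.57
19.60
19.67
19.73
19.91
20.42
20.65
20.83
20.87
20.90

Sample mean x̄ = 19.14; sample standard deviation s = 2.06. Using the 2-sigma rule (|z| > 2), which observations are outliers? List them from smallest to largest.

Cutoffs at x̄ ± 2s: 19.14 ± 2·2.06 = [15.02, 23.26].
13.55: z = -2.71, |z| > 2 → outlier.
14.91: z = -2.05, |z| > 2 → outlier.
Every other value lies within [15.02, 23.26].

13.55, 14.91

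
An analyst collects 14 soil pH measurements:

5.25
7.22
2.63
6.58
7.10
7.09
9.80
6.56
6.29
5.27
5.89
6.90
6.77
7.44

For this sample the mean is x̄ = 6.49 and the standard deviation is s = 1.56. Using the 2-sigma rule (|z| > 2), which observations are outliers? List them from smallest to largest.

Cutoffs at x̄ ± 2s: 6.49 ± 2·1.56 = [3.37, 9.61].
2.63: z = -2.47, |z| > 2 → outlier.
9.80: z = 2.12, |z| > 2 → outlier.
Every other value lies within [3.37, 9.61].

2.63, 9.80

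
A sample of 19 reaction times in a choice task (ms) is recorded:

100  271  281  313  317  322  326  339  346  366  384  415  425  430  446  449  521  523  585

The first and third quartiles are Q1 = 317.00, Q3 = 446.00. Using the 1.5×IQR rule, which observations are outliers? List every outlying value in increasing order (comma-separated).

100

IQR = Q3 − Q1 = 446.00 − 317.00 = 129.00.
Lower fence = Q1 − 1.5·IQR = 317.00 − 193.50 = 123.50.
Upper fence = Q3 + 1.5·IQR = 446.00 + 193.50 = 639.50.
100 < 123.50 → outlier.
All remaining values lie within [123.50, 639.50].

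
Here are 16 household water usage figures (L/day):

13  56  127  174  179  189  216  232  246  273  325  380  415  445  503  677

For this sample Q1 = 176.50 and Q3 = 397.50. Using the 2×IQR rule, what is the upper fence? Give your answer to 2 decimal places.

839.50

IQR = Q3 − Q1 = 397.50 − 176.50 = 221.00.
Lower fence = Q1 − 2·IQR = 176.50 − 442.00 = -265.50.
Upper fence = Q3 + 2·IQR = 397.50 + 442.00 = 839.50.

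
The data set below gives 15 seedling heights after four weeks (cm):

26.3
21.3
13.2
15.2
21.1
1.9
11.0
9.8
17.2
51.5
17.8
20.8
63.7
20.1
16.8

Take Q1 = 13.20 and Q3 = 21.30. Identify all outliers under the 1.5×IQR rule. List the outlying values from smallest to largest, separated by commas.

51.5, 63.7

IQR = Q3 − Q1 = 21.30 − 13.20 = 8.10.
Lower fence = Q1 − 1.5·IQR = 13.20 − 12.15 = 1.05.
Upper fence = Q3 + 1.5·IQR = 21.30 + 12.15 = 33.45.
51.5 > 33.45 → outlier.
63.7 > 33.45 → outlier.
All remaining values lie within [1.05, 33.45].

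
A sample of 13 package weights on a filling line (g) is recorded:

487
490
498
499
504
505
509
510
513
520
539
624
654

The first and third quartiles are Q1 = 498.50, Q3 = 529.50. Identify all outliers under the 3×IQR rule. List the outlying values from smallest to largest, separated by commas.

624, 654

IQR = Q3 − Q1 = 529.50 − 498.50 = 31.00.
Lower fence = Q1 − 3·IQR = 498.50 − 93.00 = 405.50.
Upper fence = Q3 + 3·IQR = 529.50 + 93.00 = 622.50.
624 > 622.50 → outlier.
654 > 622.50 → outlier.
All remaining values lie within [405.50, 622.50].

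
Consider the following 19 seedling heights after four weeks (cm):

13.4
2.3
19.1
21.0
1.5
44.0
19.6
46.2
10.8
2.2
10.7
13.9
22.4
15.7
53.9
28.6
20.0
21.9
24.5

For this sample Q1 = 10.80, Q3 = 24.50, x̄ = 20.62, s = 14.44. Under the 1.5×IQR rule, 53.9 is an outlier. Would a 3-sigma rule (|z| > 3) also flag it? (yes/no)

no

z = (53.9 − 20.62) / 14.44 = 2.30.
|z| = 2.30 ≤ 3.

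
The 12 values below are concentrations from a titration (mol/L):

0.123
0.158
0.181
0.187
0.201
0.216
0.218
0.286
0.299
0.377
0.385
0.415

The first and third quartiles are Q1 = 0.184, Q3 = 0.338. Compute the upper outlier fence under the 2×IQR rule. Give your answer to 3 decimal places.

IQR = Q3 − Q1 = 0.338 − 0.184 = 0.154.
Lower fence = Q1 − 2·IQR = 0.184 − 0.308 = -0.124.
Upper fence = Q3 + 2·IQR = 0.338 + 0.308 = 0.646.

0.646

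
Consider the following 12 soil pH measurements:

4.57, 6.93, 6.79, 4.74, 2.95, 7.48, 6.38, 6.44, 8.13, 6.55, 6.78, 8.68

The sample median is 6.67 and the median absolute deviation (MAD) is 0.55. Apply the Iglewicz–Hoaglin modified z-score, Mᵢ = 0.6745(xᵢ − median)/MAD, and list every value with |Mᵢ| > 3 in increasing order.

|Mᵢ| > 3 ⇔ |xᵢ − 6.67| > 3·0.55/0.6745 = 2.45.
So outliers lie outside [4.22, 9.12].
2.95: M = -4.56 → outlier.

2.95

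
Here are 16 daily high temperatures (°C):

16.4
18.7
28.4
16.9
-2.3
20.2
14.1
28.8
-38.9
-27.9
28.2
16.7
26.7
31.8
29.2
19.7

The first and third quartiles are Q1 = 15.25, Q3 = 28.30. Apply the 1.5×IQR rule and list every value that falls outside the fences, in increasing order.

IQR = Q3 − Q1 = 28.30 − 15.25 = 13.05.
Lower fence = Q1 − 1.5·IQR = 15.25 − 19.575 = -4.325.
Upper fence = Q3 + 1.5·IQR = 28.30 + 19.575 = 47.875.
-38.9 < -4.325 → outlier.
-27.9 < -4.325 → outlier.
All remaining values lie within [-4.325, 47.875].

-38.9, -27.9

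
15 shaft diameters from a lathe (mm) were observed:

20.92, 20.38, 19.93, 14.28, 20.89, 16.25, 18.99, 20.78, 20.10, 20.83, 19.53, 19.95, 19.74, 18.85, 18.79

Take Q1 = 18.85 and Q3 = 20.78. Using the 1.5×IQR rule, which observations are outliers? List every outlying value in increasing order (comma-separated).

14.28

IQR = Q3 − Q1 = 20.78 − 18.85 = 1.93.
Lower fence = Q1 − 1.5·IQR = 18.85 − 2.895 = 15.955.
Upper fence = Q3 + 1.5·IQR = 20.78 + 2.895 = 23.675.
14.28 < 15.955 → outlier.
All remaining values lie within [15.955, 23.675].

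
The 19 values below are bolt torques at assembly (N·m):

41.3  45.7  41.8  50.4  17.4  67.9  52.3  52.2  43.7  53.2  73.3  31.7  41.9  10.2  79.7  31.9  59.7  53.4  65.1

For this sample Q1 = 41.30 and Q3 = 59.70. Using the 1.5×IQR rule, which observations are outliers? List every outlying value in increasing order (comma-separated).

10.2

IQR = Q3 − Q1 = 59.70 − 41.30 = 18.40.
Lower fence = Q1 − 1.5·IQR = 41.30 − 27.60 = 13.70.
Upper fence = Q3 + 1.5·IQR = 59.70 + 27.60 = 87.30.
10.2 < 13.70 → outlier.
All remaining values lie within [13.70, 87.30].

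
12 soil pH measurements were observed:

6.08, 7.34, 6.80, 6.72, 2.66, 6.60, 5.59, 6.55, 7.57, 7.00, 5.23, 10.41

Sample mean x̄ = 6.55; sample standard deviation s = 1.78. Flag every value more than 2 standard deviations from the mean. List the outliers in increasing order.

Cutoffs at x̄ ± 2s: 6.55 ± 2·1.78 = [2.99, 10.11].
2.66: z = -2.19, |z| > 2 → outlier.
10.41: z = 2.17, |z| > 2 → outlier.
Every other value lies within [2.99, 10.11].

2.66, 10.41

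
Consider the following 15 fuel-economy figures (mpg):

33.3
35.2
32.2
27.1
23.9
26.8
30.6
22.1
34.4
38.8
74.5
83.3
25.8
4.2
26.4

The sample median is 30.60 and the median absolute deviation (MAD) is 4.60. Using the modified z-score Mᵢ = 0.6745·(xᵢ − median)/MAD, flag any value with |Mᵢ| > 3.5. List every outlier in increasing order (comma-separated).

4.2, 74.5, 83.3

|Mᵢ| > 3.5 ⇔ |xᵢ − 30.60| > 3.5·4.60/0.6745 = 23.87.
So outliers lie outside [6.73, 54.47].
4.2: M = -3.87 → outlier.
74.5: M = 6.44 → outlier.
83.3: M = 7.73 → outlier.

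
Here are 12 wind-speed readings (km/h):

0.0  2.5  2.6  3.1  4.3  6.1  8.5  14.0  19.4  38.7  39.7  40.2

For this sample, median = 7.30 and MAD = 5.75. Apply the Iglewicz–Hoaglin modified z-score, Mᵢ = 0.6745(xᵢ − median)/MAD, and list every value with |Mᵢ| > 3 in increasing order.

|Mᵢ| > 3 ⇔ |xᵢ − 7.30| > 3·5.75/0.6745 = 25.57.
So outliers lie outside [-18.27, 32.87].
38.7: M = 3.68 → outlier.
39.7: M = 3.80 → outlier.
40.2: M = 3.86 → outlier.

38.7, 39.7, 40.2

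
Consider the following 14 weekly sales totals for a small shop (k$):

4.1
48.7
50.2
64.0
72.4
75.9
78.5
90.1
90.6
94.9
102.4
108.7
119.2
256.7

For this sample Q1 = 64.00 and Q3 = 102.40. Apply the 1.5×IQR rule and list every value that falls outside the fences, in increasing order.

IQR = Q3 − Q1 = 102.40 − 64.00 = 38.40.
Lower fence = Q1 − 1.5·IQR = 64.00 − 57.60 = 6.40.
Upper fence = Q3 + 1.5·IQR = 102.40 + 57.60 = 160.00.
4.1 < 6.40 → outlier.
256.7 > 160.00 → outlier.
All remaining values lie within [6.40, 160.00].

4.1, 256.7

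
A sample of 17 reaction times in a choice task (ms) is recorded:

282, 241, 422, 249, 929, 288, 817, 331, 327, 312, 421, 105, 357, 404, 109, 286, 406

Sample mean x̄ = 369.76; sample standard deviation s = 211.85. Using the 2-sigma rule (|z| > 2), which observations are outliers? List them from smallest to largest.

Cutoffs at x̄ ± 2s: 369.76 ± 2·211.85 = [-53.94, 793.46].
817: z = 2.11, |z| > 2 → outlier.
929: z = 2.64, |z| > 2 → outlier.
Every other value lies within [-53.94, 793.46].

817, 929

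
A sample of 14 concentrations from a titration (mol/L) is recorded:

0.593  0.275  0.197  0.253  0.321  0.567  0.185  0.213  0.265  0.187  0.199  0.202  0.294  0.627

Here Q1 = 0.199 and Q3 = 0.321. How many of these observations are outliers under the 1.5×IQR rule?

IQR = 0.122; fences at 0.199 − 0.183 = 0.016 and 0.321 + 0.183 = 0.504.
Outside the cutoffs: 0.567, 0.593, 0.627.

3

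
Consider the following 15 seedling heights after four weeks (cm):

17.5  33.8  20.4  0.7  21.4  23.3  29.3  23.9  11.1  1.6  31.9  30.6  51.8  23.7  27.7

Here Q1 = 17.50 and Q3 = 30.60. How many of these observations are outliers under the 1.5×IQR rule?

1

IQR = 13.10; fences at 17.50 − 19.65 = -2.15 and 30.60 + 19.65 = 50.25.
Outside the cutoffs: 51.8.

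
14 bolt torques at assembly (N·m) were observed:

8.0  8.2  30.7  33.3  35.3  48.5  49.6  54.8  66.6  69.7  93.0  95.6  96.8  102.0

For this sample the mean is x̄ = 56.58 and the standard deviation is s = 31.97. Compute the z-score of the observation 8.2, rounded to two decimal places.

-1.51

z = (8.2 − 56.58) / 31.97 = -1.51.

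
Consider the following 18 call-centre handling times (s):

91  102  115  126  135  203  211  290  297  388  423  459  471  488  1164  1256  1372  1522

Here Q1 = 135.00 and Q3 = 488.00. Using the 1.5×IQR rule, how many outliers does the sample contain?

4

IQR = 353.00; fences at 135.00 − 529.50 = -394.50 and 488.00 + 529.50 = 1017.50.
Outside the cutoffs: 1164, 1256, 1372, 1522.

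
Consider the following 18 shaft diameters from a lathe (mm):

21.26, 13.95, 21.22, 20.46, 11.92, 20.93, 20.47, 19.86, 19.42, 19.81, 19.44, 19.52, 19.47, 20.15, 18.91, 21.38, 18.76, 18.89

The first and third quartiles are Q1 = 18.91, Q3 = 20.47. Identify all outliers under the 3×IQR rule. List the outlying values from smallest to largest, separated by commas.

11.92, 13.95

IQR = Q3 − Q1 = 20.47 − 18.91 = 1.56.
Lower fence = Q1 − 3·IQR = 18.91 − 4.68 = 14.23.
Upper fence = Q3 + 3·IQR = 20.47 + 4.68 = 25.15.
11.92 < 14.23 → outlier.
13.95 < 14.23 → outlier.
All remaining values lie within [14.23, 25.15].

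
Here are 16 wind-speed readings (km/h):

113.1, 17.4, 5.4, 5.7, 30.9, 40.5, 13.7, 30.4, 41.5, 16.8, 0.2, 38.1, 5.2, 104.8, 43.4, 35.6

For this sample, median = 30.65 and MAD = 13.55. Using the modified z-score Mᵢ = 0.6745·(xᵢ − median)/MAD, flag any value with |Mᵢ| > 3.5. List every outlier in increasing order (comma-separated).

104.8, 113.1

|Mᵢ| > 3.5 ⇔ |xᵢ − 30.65| > 3.5·13.55/0.6745 = 70.31.
So outliers lie outside [-39.66, 100.96].
104.8: M = 3.69 → outlier.
113.1: M = 4.10 → outlier.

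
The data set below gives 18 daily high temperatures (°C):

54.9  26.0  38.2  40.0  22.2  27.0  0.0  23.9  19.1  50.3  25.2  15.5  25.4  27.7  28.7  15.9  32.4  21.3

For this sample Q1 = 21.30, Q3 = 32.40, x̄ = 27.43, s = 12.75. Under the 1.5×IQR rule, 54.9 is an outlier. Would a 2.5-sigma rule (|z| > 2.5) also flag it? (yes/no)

no

z = (54.9 − 27.43) / 12.75 = 2.15.
|z| = 2.15 ≤ 2.5.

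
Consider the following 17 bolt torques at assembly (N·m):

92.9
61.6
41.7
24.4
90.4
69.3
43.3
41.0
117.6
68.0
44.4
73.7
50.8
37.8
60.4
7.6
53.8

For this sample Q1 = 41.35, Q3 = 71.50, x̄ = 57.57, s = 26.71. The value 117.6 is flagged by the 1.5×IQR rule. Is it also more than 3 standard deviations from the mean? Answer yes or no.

no

z = (117.6 − 57.57) / 26.71 = 2.25.
|z| = 2.25 ≤ 3.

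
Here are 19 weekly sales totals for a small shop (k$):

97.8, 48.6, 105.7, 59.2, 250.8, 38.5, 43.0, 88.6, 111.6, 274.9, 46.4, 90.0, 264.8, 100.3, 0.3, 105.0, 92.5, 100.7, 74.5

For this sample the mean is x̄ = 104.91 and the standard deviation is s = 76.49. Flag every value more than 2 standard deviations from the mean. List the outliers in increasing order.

Cutoffs at x̄ ± 2s: 104.91 ± 2·76.49 = [-48.07, 257.89].
264.8: z = 2.09, |z| > 2 → outlier.
274.9: z = 2.22, |z| > 2 → outlier.
Every other value lies within [-48.07, 257.89].

264.8, 274.9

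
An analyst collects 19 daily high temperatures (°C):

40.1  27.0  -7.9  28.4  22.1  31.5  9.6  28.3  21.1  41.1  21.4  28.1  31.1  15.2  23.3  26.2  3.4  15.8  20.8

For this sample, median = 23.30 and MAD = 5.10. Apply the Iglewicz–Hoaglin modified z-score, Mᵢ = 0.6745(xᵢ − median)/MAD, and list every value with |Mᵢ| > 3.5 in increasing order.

-7.9

|Mᵢ| > 3.5 ⇔ |xᵢ − 23.30| > 3.5·5.10/0.6745 = 26.46.
So outliers lie outside [-3.16, 49.76].
-7.9: M = -4.13 → outlier.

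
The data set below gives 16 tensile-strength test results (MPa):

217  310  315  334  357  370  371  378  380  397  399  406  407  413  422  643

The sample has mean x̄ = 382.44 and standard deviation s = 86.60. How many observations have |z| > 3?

Cutoffs: x̄ ± 3s = [122.64, 642.24].
Outside the cutoffs: 643.

1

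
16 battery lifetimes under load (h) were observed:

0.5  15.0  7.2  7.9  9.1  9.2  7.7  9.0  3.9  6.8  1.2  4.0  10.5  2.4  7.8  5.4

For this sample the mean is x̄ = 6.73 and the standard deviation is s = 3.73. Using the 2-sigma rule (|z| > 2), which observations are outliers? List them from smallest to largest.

15.0

Cutoffs at x̄ ± 2s: 6.73 ± 2·3.73 = [-0.73, 14.19].
15.0: z = 2.22, |z| > 2 → outlier.
Every other value lies within [-0.73, 14.19].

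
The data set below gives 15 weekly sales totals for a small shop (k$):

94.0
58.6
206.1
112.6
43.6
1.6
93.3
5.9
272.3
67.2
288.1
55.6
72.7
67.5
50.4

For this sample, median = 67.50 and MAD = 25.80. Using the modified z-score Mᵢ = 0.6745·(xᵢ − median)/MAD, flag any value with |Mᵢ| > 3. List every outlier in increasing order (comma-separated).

|Mᵢ| > 3 ⇔ |xᵢ − 67.50| > 3·25.80/0.6745 = 114.75.
So outliers lie outside [-47.25, 182.25].
206.1: M = 3.62 → outlier.
272.3: M = 5.35 → outlier.
288.1: M = 5.77 → outlier.

206.1, 272.3, 288.1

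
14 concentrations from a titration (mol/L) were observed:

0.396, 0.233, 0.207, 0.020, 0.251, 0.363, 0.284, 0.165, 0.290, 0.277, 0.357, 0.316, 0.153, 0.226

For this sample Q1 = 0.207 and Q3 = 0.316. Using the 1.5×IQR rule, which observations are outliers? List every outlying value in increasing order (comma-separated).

0.020

IQR = Q3 − Q1 = 0.316 − 0.207 = 0.109.
Lower fence = Q1 − 1.5·IQR = 0.207 − 0.1635 = 0.0435.
Upper fence = Q3 + 1.5·IQR = 0.316 + 0.1635 = 0.4795.
0.020 < 0.0435 → outlier.
All remaining values lie within [0.0435, 0.4795].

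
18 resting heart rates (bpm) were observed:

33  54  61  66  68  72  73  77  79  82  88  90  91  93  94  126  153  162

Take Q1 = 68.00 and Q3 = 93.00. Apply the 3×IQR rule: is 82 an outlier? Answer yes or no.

no

IQR = Q3 − Q1 = 93.00 − 68.00 = 25.00.
Lower fence = Q1 − 3·IQR = 68.00 − 75.00 = -7.00.
Upper fence = Q3 + 3·IQR = 93.00 + 75.00 = 168.00.
82 lies within [-7.00, 168.00].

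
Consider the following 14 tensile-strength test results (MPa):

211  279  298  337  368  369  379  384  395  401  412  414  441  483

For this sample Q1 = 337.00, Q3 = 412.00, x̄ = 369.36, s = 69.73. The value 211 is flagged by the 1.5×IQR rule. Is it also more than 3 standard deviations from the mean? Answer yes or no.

no

z = (211 − 369.36) / 69.73 = -2.27.
|z| = 2.27 ≤ 3.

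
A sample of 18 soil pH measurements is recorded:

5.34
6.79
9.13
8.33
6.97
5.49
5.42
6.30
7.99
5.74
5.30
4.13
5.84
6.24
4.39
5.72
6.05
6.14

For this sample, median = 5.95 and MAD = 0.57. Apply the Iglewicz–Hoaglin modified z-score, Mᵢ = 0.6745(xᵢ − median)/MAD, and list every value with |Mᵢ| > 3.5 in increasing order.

|Mᵢ| > 3.5 ⇔ |xᵢ − 5.95| > 3.5·0.57/0.6745 = 2.96.
So outliers lie outside [2.99, 8.91].
9.13: M = 3.76 → outlier.

9.13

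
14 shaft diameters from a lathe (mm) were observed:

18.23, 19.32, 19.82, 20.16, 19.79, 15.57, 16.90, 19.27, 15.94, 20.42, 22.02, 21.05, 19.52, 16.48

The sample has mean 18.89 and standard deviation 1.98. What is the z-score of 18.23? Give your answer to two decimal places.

-0.33

z = (18.23 − 18.89) / 1.98 = -0.33.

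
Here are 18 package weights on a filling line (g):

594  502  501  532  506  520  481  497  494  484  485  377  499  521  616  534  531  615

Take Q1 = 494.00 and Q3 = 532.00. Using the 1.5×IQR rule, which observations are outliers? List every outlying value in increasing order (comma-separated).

IQR = Q3 − Q1 = 532.00 − 494.00 = 38.00.
Lower fence = Q1 − 1.5·IQR = 494.00 − 57.00 = 437.00.
Upper fence = Q3 + 1.5·IQR = 532.00 + 57.00 = 589.00.
377 < 437.00 → outlier.
594 > 589.00 → outlier.
615 > 589.00 → outlier.
616 > 589.00 → outlier.
All remaining values lie within [437.00, 589.00].

377, 594, 615, 616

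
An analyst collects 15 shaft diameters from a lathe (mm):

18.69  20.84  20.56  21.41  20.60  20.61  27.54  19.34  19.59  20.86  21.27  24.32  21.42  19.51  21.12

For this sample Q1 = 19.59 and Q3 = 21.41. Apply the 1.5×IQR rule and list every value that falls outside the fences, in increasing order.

24.32, 27.54

IQR = Q3 − Q1 = 21.41 − 19.59 = 1.82.
Lower fence = Q1 − 1.5·IQR = 19.59 − 2.73 = 16.86.
Upper fence = Q3 + 1.5·IQR = 21.41 + 2.73 = 24.14.
24.32 > 24.14 → outlier.
27.54 > 24.14 → outlier.
All remaining values lie within [16.86, 24.14].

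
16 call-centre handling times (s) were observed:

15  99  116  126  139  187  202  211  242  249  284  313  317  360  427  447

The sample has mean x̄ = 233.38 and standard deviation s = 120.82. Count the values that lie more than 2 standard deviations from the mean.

Cutoffs: x̄ ± 2s = [-8.26, 475.02].
Every value lies within the cutoffs.

0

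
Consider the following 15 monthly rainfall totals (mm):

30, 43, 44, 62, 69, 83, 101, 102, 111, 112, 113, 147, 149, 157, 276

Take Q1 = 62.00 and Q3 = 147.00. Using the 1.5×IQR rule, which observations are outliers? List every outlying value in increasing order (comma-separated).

276

IQR = Q3 − Q1 = 147.00 − 62.00 = 85.00.
Lower fence = Q1 − 1.5·IQR = 62.00 − 127.50 = -65.50.
Upper fence = Q3 + 1.5·IQR = 147.00 + 127.50 = 274.50.
276 > 274.50 → outlier.
All remaining values lie within [-65.50, 274.50].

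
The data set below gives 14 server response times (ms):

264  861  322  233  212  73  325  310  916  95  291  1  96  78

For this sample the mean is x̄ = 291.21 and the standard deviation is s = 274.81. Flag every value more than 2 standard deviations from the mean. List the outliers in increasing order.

861, 916

Cutoffs at x̄ ± 2s: 291.21 ± 2·274.81 = [-258.41, 840.83].
861: z = 2.07, |z| > 2 → outlier.
916: z = 2.27, |z| > 2 → outlier.
Every other value lies within [-258.41, 840.83].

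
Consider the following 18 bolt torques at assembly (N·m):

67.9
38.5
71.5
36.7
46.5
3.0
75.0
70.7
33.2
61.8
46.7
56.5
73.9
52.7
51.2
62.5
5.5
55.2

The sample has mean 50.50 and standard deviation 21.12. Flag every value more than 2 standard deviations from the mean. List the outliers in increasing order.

3.0, 5.5

Cutoffs at x̄ ± 2s: 50.50 ± 2·21.12 = [8.26, 92.74].
3.0: z = -2.25, |z| > 2 → outlier.
5.5: z = -2.13, |z| > 2 → outlier.
Every other value lies within [8.26, 92.74].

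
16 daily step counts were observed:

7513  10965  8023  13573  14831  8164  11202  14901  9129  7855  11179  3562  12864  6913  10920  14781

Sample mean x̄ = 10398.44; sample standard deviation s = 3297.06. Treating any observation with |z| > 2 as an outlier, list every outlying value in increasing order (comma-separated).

Cutoffs at x̄ ± 2s: 10398.44 ± 2·3297.06 = [3804.32, 16992.56].
3562: z = -2.07, |z| > 2 → outlier.
Every other value lies within [3804.32, 16992.56].

3562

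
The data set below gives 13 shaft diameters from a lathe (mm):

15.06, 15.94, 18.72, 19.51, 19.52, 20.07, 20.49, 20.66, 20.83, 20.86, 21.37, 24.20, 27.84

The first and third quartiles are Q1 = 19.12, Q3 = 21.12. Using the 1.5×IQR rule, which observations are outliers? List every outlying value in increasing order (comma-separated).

IQR = Q3 − Q1 = 21.12 − 19.12 = 2.00.
Lower fence = Q1 − 1.5·IQR = 19.12 − 3.00 = 16.12.
Upper fence = Q3 + 1.5·IQR = 21.12 + 3.00 = 24.12.
15.06 < 16.12 → outlier.
15.94 < 16.12 → outlier.
24.20 > 24.12 → outlier.
27.84 > 24.12 → outlier.
All remaining values lie within [16.12, 24.12].

15.06, 15.94, 24.20, 27.84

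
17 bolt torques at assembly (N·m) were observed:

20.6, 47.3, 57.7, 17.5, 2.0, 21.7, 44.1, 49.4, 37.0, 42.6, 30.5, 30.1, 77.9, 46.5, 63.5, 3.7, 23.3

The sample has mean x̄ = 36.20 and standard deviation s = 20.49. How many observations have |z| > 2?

1

Cutoffs: x̄ ± 2s = [-4.78, 77.18].
Outside the cutoffs: 77.9.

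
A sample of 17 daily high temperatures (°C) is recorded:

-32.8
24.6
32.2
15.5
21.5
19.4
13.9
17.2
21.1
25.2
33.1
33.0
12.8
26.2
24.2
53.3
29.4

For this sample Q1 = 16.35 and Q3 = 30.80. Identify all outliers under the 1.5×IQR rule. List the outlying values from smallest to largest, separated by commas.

-32.8, 53.3

IQR = Q3 − Q1 = 30.80 − 16.35 = 14.45.
Lower fence = Q1 − 1.5·IQR = 16.35 − 21.675 = -5.325.
Upper fence = Q3 + 1.5·IQR = 30.80 + 21.675 = 52.475.
-32.8 < -5.325 → outlier.
53.3 > 52.475 → outlier.
All remaining values lie within [-5.325, 52.475].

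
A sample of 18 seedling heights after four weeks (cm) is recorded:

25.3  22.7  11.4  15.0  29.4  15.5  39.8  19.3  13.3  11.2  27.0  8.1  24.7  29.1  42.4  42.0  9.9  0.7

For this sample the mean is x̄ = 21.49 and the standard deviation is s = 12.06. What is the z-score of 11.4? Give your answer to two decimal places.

-0.84

z = (11.4 − 21.49) / 12.06 = -0.84.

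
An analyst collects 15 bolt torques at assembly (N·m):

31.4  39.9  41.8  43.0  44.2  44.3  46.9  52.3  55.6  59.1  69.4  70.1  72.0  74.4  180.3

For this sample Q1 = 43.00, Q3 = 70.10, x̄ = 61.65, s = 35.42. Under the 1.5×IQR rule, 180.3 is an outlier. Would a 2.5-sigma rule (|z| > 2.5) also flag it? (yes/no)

z = (180.3 − 61.65) / 35.42 = 3.35.
|z| = 3.35 > 2.5.

yes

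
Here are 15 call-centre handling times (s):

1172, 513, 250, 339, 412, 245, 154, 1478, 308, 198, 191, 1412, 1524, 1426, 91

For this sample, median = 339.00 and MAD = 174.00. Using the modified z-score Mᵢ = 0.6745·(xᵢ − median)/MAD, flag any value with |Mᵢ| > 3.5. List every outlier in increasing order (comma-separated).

|Mᵢ| > 3.5 ⇔ |xᵢ − 339.00| > 3.5·174.00/0.6745 = 902.89.
So outliers lie outside [-563.89, 1241.89].
1412: M = 4.16 → outlier.
1426: M = 4.21 → outlier.
1478: M = 4.42 → outlier.
1524: M = 4.59 → outlier.

1412, 1426, 1478, 1524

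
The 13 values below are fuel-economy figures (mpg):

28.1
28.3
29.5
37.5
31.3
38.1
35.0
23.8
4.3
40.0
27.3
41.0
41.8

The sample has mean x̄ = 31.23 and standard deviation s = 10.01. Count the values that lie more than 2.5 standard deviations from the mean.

1

Cutoffs: x̄ ± 2.5s = [6.205, 56.255].
Outside the cutoffs: 4.3.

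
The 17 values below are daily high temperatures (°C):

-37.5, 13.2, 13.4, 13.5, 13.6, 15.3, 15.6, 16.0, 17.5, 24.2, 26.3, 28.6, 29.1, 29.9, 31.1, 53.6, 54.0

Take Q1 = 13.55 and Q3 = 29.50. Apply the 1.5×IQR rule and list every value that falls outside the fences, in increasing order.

-37.5, 53.6, 54.0

IQR = Q3 − Q1 = 29.50 − 13.55 = 15.95.
Lower fence = Q1 − 1.5·IQR = 13.55 − 23.925 = -10.375.
Upper fence = Q3 + 1.5·IQR = 29.50 + 23.925 = 53.425.
-37.5 < -10.375 → outlier.
53.6 > 53.425 → outlier.
54.0 > 53.425 → outlier.
All remaining values lie within [-10.375, 53.425].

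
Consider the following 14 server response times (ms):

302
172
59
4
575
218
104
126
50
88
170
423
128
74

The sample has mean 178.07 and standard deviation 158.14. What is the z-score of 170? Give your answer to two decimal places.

z = (170 − 178.07) / 158.14 = -0.05.

-0.05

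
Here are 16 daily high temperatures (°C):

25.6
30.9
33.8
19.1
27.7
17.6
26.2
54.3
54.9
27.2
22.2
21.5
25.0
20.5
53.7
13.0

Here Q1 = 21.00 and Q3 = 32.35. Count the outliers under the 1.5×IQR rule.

3

IQR = 11.35; fences at 21.00 − 17.025 = 3.975 and 32.35 + 17.025 = 49.375.
Outside the cutoffs: 53.7, 54.3, 54.9.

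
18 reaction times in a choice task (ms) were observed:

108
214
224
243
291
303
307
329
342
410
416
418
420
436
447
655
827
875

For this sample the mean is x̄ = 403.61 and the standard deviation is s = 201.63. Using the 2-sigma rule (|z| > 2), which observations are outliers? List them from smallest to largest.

Cutoffs at x̄ ± 2s: 403.61 ± 2·201.63 = [0.35, 806.87].
827: z = 2.10, |z| > 2 → outlier.
875: z = 2.34, |z| > 2 → outlier.
Every other value lies within [0.35, 806.87].

827, 875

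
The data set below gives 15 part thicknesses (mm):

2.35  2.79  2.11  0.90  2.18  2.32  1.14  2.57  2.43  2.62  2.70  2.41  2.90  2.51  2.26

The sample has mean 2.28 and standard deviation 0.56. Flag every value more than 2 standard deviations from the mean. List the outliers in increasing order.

Cutoffs at x̄ ± 2s: 2.28 ± 2·0.56 = [1.16, 3.40].
0.90: z = -2.46, |z| > 2 → outlier.
1.14: z = -2.04, |z| > 2 → outlier.
Every other value lies within [1.16, 3.40].

0.90, 1.14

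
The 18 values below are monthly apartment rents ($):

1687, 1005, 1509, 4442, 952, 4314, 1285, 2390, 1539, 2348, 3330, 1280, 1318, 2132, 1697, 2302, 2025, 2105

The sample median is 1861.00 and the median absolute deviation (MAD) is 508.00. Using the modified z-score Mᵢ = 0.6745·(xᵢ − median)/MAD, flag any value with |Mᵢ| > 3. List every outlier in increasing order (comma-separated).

|Mᵢ| > 3 ⇔ |xᵢ − 1861.00| > 3·508.00/0.6745 = 2259.45.
So outliers lie outside [-398.45, 4120.45].
4314: M = 3.26 → outlier.
4442: M = 3.43 → outlier.

4314, 4442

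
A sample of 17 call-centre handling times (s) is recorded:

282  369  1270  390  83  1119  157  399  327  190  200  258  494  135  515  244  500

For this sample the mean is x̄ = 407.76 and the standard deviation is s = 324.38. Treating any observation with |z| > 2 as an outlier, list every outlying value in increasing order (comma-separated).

1119, 1270

Cutoffs at x̄ ± 2s: 407.76 ± 2·324.38 = [-241.00, 1056.52].
1119: z = 2.19, |z| > 2 → outlier.
1270: z = 2.66, |z| > 2 → outlier.
Every other value lies within [-241.00, 1056.52].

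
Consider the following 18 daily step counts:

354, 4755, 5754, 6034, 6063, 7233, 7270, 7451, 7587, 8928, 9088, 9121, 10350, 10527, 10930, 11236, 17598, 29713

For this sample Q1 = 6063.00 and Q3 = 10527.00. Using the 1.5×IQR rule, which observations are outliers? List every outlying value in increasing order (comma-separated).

17598, 29713

IQR = Q3 − Q1 = 10527.00 − 6063.00 = 4464.00.
Lower fence = Q1 − 1.5·IQR = 6063.00 − 6696.00 = -633.00.
Upper fence = Q3 + 1.5·IQR = 10527.00 + 6696.00 = 17223.00.
17598 > 17223.00 → outlier.
29713 > 17223.00 → outlier.
All remaining values lie within [-633.00, 17223.00].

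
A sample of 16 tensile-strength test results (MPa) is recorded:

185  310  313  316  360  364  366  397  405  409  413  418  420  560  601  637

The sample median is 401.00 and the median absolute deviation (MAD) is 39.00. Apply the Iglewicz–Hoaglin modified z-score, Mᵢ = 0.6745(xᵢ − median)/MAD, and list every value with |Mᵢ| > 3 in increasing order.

185, 601, 637

|Mᵢ| > 3 ⇔ |xᵢ − 401.00| > 3·39.00/0.6745 = 173.46.
So outliers lie outside [227.54, 574.46].
185: M = -3.74 → outlier.
601: M = 3.46 → outlier.
637: M = 4.08 → outlier.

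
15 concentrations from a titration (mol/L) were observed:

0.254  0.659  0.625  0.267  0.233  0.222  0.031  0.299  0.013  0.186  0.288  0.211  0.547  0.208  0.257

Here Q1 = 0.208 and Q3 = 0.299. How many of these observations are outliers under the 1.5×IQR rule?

IQR = 0.091; fences at 0.208 − 0.1365 = 0.0715 and 0.299 + 0.1365 = 0.4355.
Outside the cutoffs: 0.013, 0.031, 0.547, 0.625, 0.659.

5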